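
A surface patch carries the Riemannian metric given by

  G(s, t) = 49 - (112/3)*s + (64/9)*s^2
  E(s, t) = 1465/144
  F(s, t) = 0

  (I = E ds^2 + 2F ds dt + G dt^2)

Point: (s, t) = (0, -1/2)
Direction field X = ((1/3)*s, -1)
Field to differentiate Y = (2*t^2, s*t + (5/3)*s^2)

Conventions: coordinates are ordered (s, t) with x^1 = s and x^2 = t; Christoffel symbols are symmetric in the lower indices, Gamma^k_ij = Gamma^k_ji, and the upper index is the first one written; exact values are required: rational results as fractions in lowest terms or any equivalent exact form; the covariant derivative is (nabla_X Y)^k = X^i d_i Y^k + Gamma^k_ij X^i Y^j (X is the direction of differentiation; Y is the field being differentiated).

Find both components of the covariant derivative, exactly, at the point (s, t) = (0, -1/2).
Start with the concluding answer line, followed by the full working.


Answer: (nabla_X Y)^s = 2, (nabla_X Y)^t = 4/21

E = 1465/144, F = 0, G = 49 at the point
E_s = 0, E_t = 0, F_s = 0, F_t = 0, G_s = -112/3, G_t = 0
EG - F^2 = 71785/144;  g^inv = (144/71785) * [[49, 0], [0, 1465/144]]
first-kind symbols [ij,l] = (1/2)(d_i g_jl + d_j g_il - d_l g_ij): [ss,s] = E_s/2 = 0, [ss,t] = F_s - E_t/2 = 0, [st,s] = E_t/2 = 0, [st,t] = G_s/2 = -56/3, [tt,s] = F_t - G_s/2 = 56/3, [tt,t] = G_t/2 = 0
Gamma^s_ij = (G*[ij,s] - F*[ij,t])/(EG - F^2), Gamma^t_ij = (E*[ij,t] - F*[ij,s])/(EG - F^2)
Gamma_sss = 0, Gamma_sst = 0, Gamma_stt = 2688/1465, Gamma_tss = 0, Gamma_tst = -8/21, Gamma_ttt = 0
X = (0, -1), Y = (1/2, 0) at the point


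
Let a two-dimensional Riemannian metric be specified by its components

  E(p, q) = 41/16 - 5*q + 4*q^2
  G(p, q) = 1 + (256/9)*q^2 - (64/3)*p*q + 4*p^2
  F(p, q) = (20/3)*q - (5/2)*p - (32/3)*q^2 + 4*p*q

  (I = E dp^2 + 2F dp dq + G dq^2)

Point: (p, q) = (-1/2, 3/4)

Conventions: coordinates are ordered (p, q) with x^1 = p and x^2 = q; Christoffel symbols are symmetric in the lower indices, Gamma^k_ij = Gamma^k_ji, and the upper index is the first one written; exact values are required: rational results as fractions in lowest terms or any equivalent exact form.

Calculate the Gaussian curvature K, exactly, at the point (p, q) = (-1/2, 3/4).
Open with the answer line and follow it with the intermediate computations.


Answer: K = -1024/173889

E = 17/16, F = -5/4, G = 26, EG - F^2 = 417/16 at the point
E_p = 0, E_q = 1, F_p = 1/2, F_q = -34/3, G_p = -20, G_q = 160/3
E_qq = 8, F_pq = 4, G_pp = 8
Compute both Brioschi determinants and normalise by (EG - F^2)^2.
M1 = [[-E_qq/2 + F_pq - G_pp/2, E_p/2, F_p - E_q/2], [F_q - G_p/2, E, F], [G_q/2, F, G]] = [[-4, 0, 0], [-4/3, 17/16, -5/4], [80/3, -5/4, 26]]; det M1 = -417/4
M2 = [[0, E_q/2, G_p/2], [E_q/2, E, F], [G_p/2, F, G]] = [[0, 1/2, -10], [1/2, 17/16, -5/4], [-10, -5/4, 26]]; det M2 = -401/4
det M1 - det M2 = -4; K = -4 / (417/16)^2 = -1024/173889


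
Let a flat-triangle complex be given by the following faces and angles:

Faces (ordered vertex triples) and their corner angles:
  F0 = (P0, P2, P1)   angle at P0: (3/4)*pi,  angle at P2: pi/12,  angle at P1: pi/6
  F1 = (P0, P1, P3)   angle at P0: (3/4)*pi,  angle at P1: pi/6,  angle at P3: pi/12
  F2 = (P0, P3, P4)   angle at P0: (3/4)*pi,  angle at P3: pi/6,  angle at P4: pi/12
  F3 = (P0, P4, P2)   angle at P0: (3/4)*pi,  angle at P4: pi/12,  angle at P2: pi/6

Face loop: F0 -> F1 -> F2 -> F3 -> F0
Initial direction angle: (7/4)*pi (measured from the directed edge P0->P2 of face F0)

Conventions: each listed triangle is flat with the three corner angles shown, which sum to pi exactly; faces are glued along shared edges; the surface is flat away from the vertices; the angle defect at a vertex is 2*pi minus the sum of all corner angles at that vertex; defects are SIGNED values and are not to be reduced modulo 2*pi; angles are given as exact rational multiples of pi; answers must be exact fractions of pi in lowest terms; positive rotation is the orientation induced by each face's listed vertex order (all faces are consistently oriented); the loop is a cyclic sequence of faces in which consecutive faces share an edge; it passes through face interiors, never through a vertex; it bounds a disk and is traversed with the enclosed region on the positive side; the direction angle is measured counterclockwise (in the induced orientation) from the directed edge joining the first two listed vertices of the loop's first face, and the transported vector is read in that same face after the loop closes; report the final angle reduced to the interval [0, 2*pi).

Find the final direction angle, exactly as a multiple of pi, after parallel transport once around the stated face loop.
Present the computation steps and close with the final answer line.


enclosed vertex P0: corner angles sum to 3*pi, defect = 2*pi - 3*pi = -pi
holonomy = initial angle + sum of enclosed defects (mod 2*pi), positive in the induced orientation
final angle = (7/4)*pi - pi = (3/4)*pi (mod 2*pi)

Answer: final direction angle = (3/4)*pi


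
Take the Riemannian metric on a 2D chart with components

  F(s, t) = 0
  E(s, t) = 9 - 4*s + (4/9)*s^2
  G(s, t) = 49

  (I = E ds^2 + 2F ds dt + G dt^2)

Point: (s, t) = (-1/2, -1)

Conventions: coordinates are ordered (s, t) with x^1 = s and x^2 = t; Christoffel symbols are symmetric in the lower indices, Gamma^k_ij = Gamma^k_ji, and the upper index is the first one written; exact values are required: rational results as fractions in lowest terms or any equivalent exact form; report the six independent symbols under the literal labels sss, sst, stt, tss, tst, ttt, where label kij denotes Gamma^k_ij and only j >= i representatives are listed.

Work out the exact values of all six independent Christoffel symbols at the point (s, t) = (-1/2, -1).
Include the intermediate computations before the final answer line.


E = 100/9, F = 0, G = 49 at the point
E_s = -40/9, E_t = 0, F_s = 0, F_t = 0, G_s = 0, G_t = 0
EG - F^2 = 4900/9;  g^inv = (9/4900) * [[49, 0], [0, 100/9]]
first-kind symbols [ij,l] = (1/2)(d_i g_jl + d_j g_il - d_l g_ij): [ss,s] = E_s/2 = -20/9, [ss,t] = F_s - E_t/2 = 0, [st,s] = E_t/2 = 0, [st,t] = G_s/2 = 0, [tt,s] = F_t - G_s/2 = 0, [tt,t] = G_t/2 = 0
Gamma^s_ij = (G*[ij,s] - F*[ij,t])/(EG - F^2), Gamma^t_ij = (E*[ij,t] - F*[ij,s])/(EG - F^2)

Answer: Gamma_sss = -1/5, Gamma_sst = 0, Gamma_stt = 0, Gamma_tss = 0, Gamma_tst = 0, Gamma_ttt = 0


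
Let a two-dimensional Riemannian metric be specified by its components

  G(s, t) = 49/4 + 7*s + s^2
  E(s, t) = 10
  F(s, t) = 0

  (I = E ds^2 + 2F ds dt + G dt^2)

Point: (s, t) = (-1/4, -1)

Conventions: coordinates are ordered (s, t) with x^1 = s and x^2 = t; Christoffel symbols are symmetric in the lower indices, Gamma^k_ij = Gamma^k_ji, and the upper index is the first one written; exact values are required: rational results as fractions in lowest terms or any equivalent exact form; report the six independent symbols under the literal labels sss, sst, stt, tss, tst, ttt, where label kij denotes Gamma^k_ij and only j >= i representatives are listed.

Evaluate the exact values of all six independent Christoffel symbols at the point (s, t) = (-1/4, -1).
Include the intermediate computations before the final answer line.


E = 10, F = 0, G = 169/16 at the point
E_s = 0, E_t = 0, F_s = 0, F_t = 0, G_s = 13/2, G_t = 0
EG - F^2 = 845/8;  g^inv = (8/845) * [[169/16, 0], [0, 10]]
first-kind symbols [ij,l] = (1/2)(d_i g_jl + d_j g_il - d_l g_ij): [ss,s] = E_s/2 = 0, [ss,t] = F_s - E_t/2 = 0, [st,s] = E_t/2 = 0, [st,t] = G_s/2 = 13/4, [tt,s] = F_t - G_s/2 = -13/4, [tt,t] = G_t/2 = 0
Gamma^s_ij = (G*[ij,s] - F*[ij,t])/(EG - F^2), Gamma^t_ij = (E*[ij,t] - F*[ij,s])/(EG - F^2)

Answer: Gamma_sss = 0, Gamma_sst = 0, Gamma_stt = -13/40, Gamma_tss = 0, Gamma_tst = 4/13, Gamma_ttt = 0


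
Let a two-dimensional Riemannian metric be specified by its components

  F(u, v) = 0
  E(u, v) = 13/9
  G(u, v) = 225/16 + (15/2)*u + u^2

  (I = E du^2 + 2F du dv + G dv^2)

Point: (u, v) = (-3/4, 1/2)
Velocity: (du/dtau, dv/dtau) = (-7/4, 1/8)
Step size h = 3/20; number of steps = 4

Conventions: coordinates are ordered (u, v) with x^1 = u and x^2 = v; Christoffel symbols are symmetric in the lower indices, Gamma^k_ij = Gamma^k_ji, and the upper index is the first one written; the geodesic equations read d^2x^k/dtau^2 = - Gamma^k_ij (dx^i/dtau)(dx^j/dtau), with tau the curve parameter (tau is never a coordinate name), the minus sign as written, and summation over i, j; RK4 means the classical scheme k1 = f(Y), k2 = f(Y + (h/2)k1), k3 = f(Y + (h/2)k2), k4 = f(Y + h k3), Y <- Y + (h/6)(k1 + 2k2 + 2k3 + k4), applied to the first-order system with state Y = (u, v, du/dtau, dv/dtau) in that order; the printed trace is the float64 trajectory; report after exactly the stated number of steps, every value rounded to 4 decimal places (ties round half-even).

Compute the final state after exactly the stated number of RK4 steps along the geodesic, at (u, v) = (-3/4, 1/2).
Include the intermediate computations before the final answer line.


f(Y) = (du/dtau, dv/dtau, -Gamma^u_ij Y'^i Y'^j, -Gamma^v_ij Y'^i Y'^j) with the Gammas evaluated at the stage position; h = 0.150000; intermediate values shown to 6 dp
step 0: u = -0.7500, v = 0.5000, du/dtau = -1.7500, dv/dtau = 0.1250
step 1:
  k1: at (u, v) = (-0.750000, 0.500000), (du/dtau, dv/dtau) = (-1.750000, 0.125000); Gamma_uuu = 0.000000, Gamma_uuv = 0.000000, Gamma_uvv = -2.076923, Gamma_vuu = 0.000000, Gamma_vuv = 0.333333, Gamma_vvv = 0.000000; k1 = (-1.750000, 0.125000, 0.032452, 0.145833)
  k2: at (u, v) = (-0.881250, 0.509375), (du/dtau, dv/dtau) = (-1.747566, 0.135937); Gamma_uuu = 0.000000, Gamma_uuv = 0.000000, Gamma_uvv = -1.986058, Gamma_vuu = 0.000000, Gamma_vuv = 0.348584, Gamma_vvv = 0.000000; k2 = (-1.747566, 0.135937, 0.036700, 0.165619)
  k3: at (u, v) = (-0.881067, 0.510195), (du/dtau, dv/dtau) = (-1.747247, 0.137421); Gamma_uuu = 0.000000, Gamma_uuv = 0.000000, Gamma_uvv = -1.986184, Gamma_vuu = 0.000000, Gamma_vuv = 0.348562, Gamma_vvv = 0.000000; k3 = (-1.747247, 0.137421, 0.037508, 0.167386)
  k4: at (u, v) = (-1.012087, 0.520613), (du/dtau, dv/dtau) = (-1.744374, 0.150108); Gamma_uuu = 0.000000, Gamma_uuv = 0.000000, Gamma_uvv = -1.895478, Gamma_vuu = 0.000000, Gamma_vuv = 0.365242, Gamma_vvv = 0.000000; k4 = (-1.744374, 0.150108, 0.042710, 0.191273)
  Y <- Y + (h/6)(k1 + 2k2 + 2k3 + k4): u = -1.0121, v = 0.5205, du/dtau = -1.7444, dv/dtau = 0.1501
step 2:
  k1: at (u, v) = (-1.012100, 0.520546), (du/dtau, dv/dtau) = (-1.744411, 0.150078); Gamma_uuu = 0.000000, Gamma_uuv = 0.000000, Gamma_uvv = -1.895469, Gamma_vuu = 0.000000, Gamma_vuv = 0.365243, Gamma_vvv = 0.000000; k1 = (-1.744411, 0.150078, 0.042692, 0.191240)
  k2: at (u, v) = (-1.142931, 0.531801), (du/dtau, dv/dtau) = (-1.741209, 0.164421); Gamma_uuu = 0.000000, Gamma_uuv = 0.000000, Gamma_uvv = -1.804894, Gamma_vuu = 0.000000, Gamma_vuv = 0.383572, Gamma_vvv = 0.000000; k2 = (-1.741209, 0.164421, 0.048794, 0.219627)
  k3: at (u, v) = (-1.142691, 0.532877), (du/dtau, dv/dtau) = (-1.740751, 0.166550); Gamma_uuu = 0.000000, Gamma_uuv = 0.000000, Gamma_uvv = -1.805060, Gamma_vuu = 0.000000, Gamma_vuv = 0.383537, Gamma_vvv = 0.000000; k3 = (-1.740751, 0.166550, 0.050070, 0.222392)
  k4: at (u, v) = (-1.273213, 0.545528), (du/dtau, dv/dtau) = (-1.736900, 0.183437); Gamma_uuu = 0.000000, Gamma_uuv = 0.000000, Gamma_uvv = -1.714699, Gamma_vuu = 0.000000, Gamma_vuv = 0.403749, Gamma_vvv = 0.000000; k4 = (-1.736900, 0.183437, 0.057698, 0.257278)
  Y <- Y + (h/6)(k1 + 2k2 + 2k3 + k4): u = -1.2732, v = 0.5454, du/dtau = -1.7370, dv/dtau = 0.1834
step 3:
  k1: at (u, v) = (-1.273231, 0.545432), (du/dtau, dv/dtau) = (-1.736958, 0.183392); Gamma_uuu = 0.000000, Gamma_uuv = 0.000000, Gamma_uvv = -1.714686, Gamma_vuu = 0.000000, Gamma_vuv = 0.403752, Gamma_vvv = 0.000000; k1 = (-1.736958, 0.183392, 0.057669, 0.257225)
  k2: at (u, v) = (-1.403503, 0.559186), (du/dtau, dv/dtau) = (-1.732632, 0.202684); Gamma_uuu = 0.000000, Gamma_uuv = 0.000000, Gamma_uvv = -1.624498, Gamma_vuu = 0.000000, Gamma_vuv = 0.426167, Gamma_vvv = 0.000000; k2 = (-1.732632, 0.202684, 0.066735, 0.299320)
  k3: at (u, v) = (-1.403178, 0.560633), (du/dtau, dv/dtau) = (-1.731952, 0.205841); Gamma_uuu = 0.000000, Gamma_uuv = 0.000000, Gamma_uvv = -1.624723, Gamma_vuu = 0.000000, Gamma_vuv = 0.426108, Gamma_vvv = 0.000000; k3 = (-1.731952, 0.205841, 0.068840, 0.303821)
  k4: at (u, v) = (-1.533024, 0.576308), (du/dtau, dv/dtau) = (-1.726632, 0.228965); Gamma_uuu = 0.000000, Gamma_uuv = 0.000000, Gamma_uvv = -1.534830, Gamma_vuu = 0.000000, Gamma_vuv = 0.451065, Gamma_vvv = 0.000000; k4 = (-1.726632, 0.228965, 0.080463, 0.356646)
  Y <- Y + (h/6)(k1 + 2k2 + 2k3 + k4): u = -1.5330, v = 0.5762, du/dtau = -1.7267, dv/dtau = 0.2289
step 4:
  k1: at (u, v) = (-1.533050, 0.576167), (du/dtau, dv/dtau) = (-1.726725, 0.228896); Gamma_uuu = 0.000000, Gamma_uuv = 0.000000, Gamma_uvv = -1.534812, Gamma_vuu = 0.000000, Gamma_vuv = 0.451070, Gamma_vvv = 0.000000; k1 = (-1.726725, 0.228896, 0.080414, 0.356562)
  k2: at (u, v) = (-1.662554, 0.593334), (du/dtau, dv/dtau) = (-1.720694, 0.255638); Gamma_uuu = 0.000000, Gamma_uuv = 0.000000, Gamma_uvv = -1.445155, Gamma_vuu = 0.000000, Gamma_vuv = 0.479054, Gamma_vvv = 0.000000; k2 = (-1.720694, 0.255638, 0.094442, 0.421447)
  k3: at (u, v) = (-1.662102, 0.595340), (du/dtau, dv/dtau) = (-1.719642, 0.260504); Gamma_uuu = 0.000000, Gamma_uuv = 0.000000, Gamma_uvv = -1.445468, Gamma_vuu = 0.000000, Gamma_vuv = 0.478951, Gamma_vvv = 0.000000; k3 = (-1.719642, 0.260504, 0.098093, 0.429115)
  k4: at (u, v) = (-1.790996, 0.615243), (du/dtau, dv/dtau) = (-1.712012, 0.293263); Gamma_uuu = 0.000000, Gamma_uuv = 0.000000, Gamma_uvv = -1.356233, Gamma_vuu = 0.000000, Gamma_vuv = 0.510464, Gamma_vvv = 0.000000; k4 = (-1.712012, 0.293263, 0.116640, 0.512576)
  Y <- Y + (h/6)(k1 + 2k2 + 2k3 + k4): u = -1.7910, v = 0.6150, du/dtau = -1.7122, dv/dtau = 0.2932

Answer: u = -1.7910, v = 0.6150, du/dtau = -1.7122, dv/dtau = 0.2932


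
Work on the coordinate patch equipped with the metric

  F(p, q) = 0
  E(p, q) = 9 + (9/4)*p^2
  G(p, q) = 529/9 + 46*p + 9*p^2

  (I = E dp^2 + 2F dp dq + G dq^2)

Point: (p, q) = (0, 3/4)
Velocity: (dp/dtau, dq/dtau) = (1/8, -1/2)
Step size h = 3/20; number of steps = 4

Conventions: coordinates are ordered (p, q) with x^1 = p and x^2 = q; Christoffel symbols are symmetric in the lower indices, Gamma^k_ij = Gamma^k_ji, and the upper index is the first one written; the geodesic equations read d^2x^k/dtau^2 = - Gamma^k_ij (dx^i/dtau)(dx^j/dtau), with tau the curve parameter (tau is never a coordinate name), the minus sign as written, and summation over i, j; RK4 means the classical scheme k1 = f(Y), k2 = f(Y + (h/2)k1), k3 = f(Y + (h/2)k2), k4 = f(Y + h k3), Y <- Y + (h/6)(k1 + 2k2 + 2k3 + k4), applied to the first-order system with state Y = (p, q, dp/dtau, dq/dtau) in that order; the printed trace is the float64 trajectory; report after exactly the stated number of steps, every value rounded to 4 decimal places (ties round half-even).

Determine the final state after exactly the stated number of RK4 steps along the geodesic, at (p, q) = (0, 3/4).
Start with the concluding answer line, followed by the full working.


Answer: p = 0.1841, q = 0.4664, dp/dtau = 0.4752, dq/dtau = -0.4350

f(Y) = (dp/dtau, dq/dtau, -Gamma^p_ij Y'^i Y'^j, -Gamma^q_ij Y'^i Y'^j) with the Gammas evaluated at the stage position; h = 0.150000; intermediate values shown to 6 dp
step 0: p = 0.0000, q = 0.7500, dp/dtau = 0.1250, dq/dtau = -0.5000
step 1:
  k1: at (p, q) = (0.000000, 0.750000), (dp/dtau, dq/dtau) = (0.125000, -0.500000); Gamma_ppp = 0.000000, Gamma_ppq = 0.000000, Gamma_pqq = -2.555556, Gamma_qpp = 0.000000, Gamma_qpq = 0.391304, Gamma_qqq = 0.000000; k1 = (0.125000, -0.500000, 0.638889, 0.048913)
  k2: at (p, q) = (0.009375, 0.712500), (dp/dtau, dq/dtau) = (0.172917, -0.496332); Gamma_ppp = 0.002344, Gamma_ppq = 0.000000, Gamma_pqq = -2.564874, Gamma_qpp = 0.000000, Gamma_qpq = 0.389874, Gamma_qqq = 0.000000; k2 = (0.172917, -0.496332, 0.631774, 0.066921)
  k3: at (p, q) = (0.012969, 0.712775), (dp/dtau, dq/dtau) = (0.172383, -0.494981); Gamma_ppp = 0.003242, Gamma_ppq = 0.000000, Gamma_pqq = -2.568416, Gamma_qpp = 0.000000, Gamma_qpq = 0.389329, Gamma_qqq = 0.000000; k3 = (0.172383, -0.494981, 0.629181, 0.066440)
  k4: at (p, q) = (0.025857, 0.675753), (dp/dtau, dq/dtau) = (0.219377, -0.490034); Gamma_ppp = 0.006463, Gamma_ppq = 0.000000, Gamma_pqq = -2.580982, Gamma_qpp = 0.000000, Gamma_qpq = 0.387385, Gamma_qqq = 0.000000; k4 = (0.219377, -0.490034, 0.619469, 0.083289)
  Y <- Y + (h/6)(k1 + 2k2 + 2k3 + k4): p = 0.0259, q = 0.6757, dp/dtau = 0.2195, dq/dtau = -0.4900
step 2:
  k1: at (p, q) = (0.025874, 0.675684), (dp/dtau, dq/dtau) = (0.219507, -0.490027); Gamma_ppp = 0.006468, Gamma_ppq = 0.000000, Gamma_pqq = -2.580998, Gamma_qpp = 0.000000, Gamma_qpq = 0.387382, Gamma_qqq = 0.000000; k1 = (0.219507, -0.490027, 0.619454, 0.083337)
  k2: at (p, q) = (0.042337, 0.638932), (dp/dtau, dq/dtau) = (0.265966, -0.483777); Gamma_ppp = 0.010580, Gamma_ppq = 0.000000, Gamma_pqq = -2.596729, Gamma_qpp = 0.000000, Gamma_qpq = 0.384927, Gamma_qqq = 0.000000; k2 = (0.265966, -0.483777, 0.606990, 0.099056)
  k3: at (p, q) = (0.045822, 0.639400), (dp/dtau, dq/dtau) = (0.265031, -0.482598); Gamma_ppp = 0.011449, Gamma_ppq = 0.000000, Gamma_pqq = -2.600013, Gamma_qpp = 0.000000, Gamma_qpq = 0.384412, Gamma_qqq = 0.000000; k3 = (0.265031, -0.482598, 0.604740, 0.098335)
  k4: at (p, q) = (0.065629, 0.603294), (dp/dtau, dq/dtau) = (0.310218, -0.475277); Gamma_ppp = 0.016390, Gamma_ppq = 0.000000, Gamma_pqq = -2.618365, Gamma_qpp = 0.000000, Gamma_qpq = 0.381507, Gamma_qqq = 0.000000; k4 = (0.310218, -0.475277, 0.589880, 0.112498)
  Y <- Y + (h/6)(k1 + 2k2 + 2k3 + k4): p = 0.0657, q = 0.6032, dp/dtau = 0.3103, dq/dtau = -0.4753
step 3:
  k1: at (p, q) = (0.065667, 0.603232), (dp/dtau, dq/dtau) = (0.310327, -0.475261); Gamma_ppp = 0.016399, Gamma_ppq = 0.000000, Gamma_pqq = -2.618400, Gamma_qpp = 0.000000, Gamma_qpq = 0.381501, Gamma_qqq = 0.000000; k1 = (0.310327, -0.475261, 0.589848, 0.112532)
  k2: at (p, q) = (0.088942, 0.567588), (dp/dtau, dq/dtau) = (0.354565, -0.466822); Gamma_ppp = 0.022192, Gamma_ppq = 0.000000, Gamma_pqq = -2.639278, Gamma_qpp = 0.000000, Gamma_qpq = 0.378144, Gamma_qqq = 0.000000; k2 = (0.354565, -0.466822, 0.572368, 0.125180)
  k3: at (p, q) = (0.092260, 0.568221), (dp/dtau, dq/dtau) = (0.353254, -0.465873); Gamma_ppp = 0.023016, Gamma_ppq = 0.000000, Gamma_pqq = -2.642193, Gamma_qpp = 0.000000, Gamma_qpq = 0.377670, Gamma_qqq = 0.000000; k3 = (0.353254, -0.465873, 0.570583, 0.124307)
  k4: at (p, q) = (0.118655, 0.533351), (dp/dtau, dq/dtau) = (0.395914, -0.456615); Gamma_ppp = 0.029560, Gamma_ppq = 0.000000, Gamma_pqq = -2.664831, Gamma_qpp = 0.000000, Gamma_qpq = 0.373942, Gamma_qqq = 0.000000; k4 = (0.395914, -0.456615, 0.550977, 0.135203)
  Y <- Y + (h/6)(k1 + 2k2 + 2k3 + k4): p = 0.1187, q = 0.5333, dp/dtau = 0.3960, dq/dtau = -0.4566
step 4:
  k1: at (p, q) = (0.118714, 0.533301), (dp/dtau, dq/dtau) = (0.395995, -0.456594); Gamma_ppp = 0.029574, Gamma_ppq = 0.000000, Gamma_pqq = -2.664881, Gamma_qpp = 0.000000, Gamma_qpq = 0.373934, Gamma_qqq = 0.000000; k1 = (0.395995, -0.456594, 0.550931, 0.135221)
  k2: at (p, q) = (0.148414, 0.499056), (dp/dtau, dq/dtau) = (0.437315, -0.446452); Gamma_ppp = 0.036900, Gamma_ppq = 0.000000, Gamma_pqq = -2.689161, Gamma_qpp = 0.000000, Gamma_qpq = 0.369827, Gamma_qqq = 0.000000; k2 = (0.437315, -0.446452, 0.528945, 0.144410)
  k3: at (p, q) = (0.151513, 0.499817), (dp/dtau, dq/dtau) = (0.435666, -0.445763); Gamma_ppp = 0.037662, Gamma_ppq = 0.000000, Gamma_pqq = -2.691621, Gamma_qpp = 0.000000, Gamma_qpq = 0.369403, Gamma_qqq = 0.000000; k3 = (0.435666, -0.445763, 0.527689, 0.143479)
  k4: at (p, q) = (0.184064, 0.466436), (dp/dtau, dq/dtau) = (0.475148, -0.435072); Gamma_ppp = 0.045630, Gamma_ppq = 0.000000, Gamma_pqq = -2.716610, Gamma_qpp = 0.000000, Gamma_qpq = 0.365014, Gamma_qqq = 0.000000; k4 = (0.475148, -0.435072, 0.503919, 0.150914)
  Y <- Y + (h/6)(k1 + 2k2 + 2k3 + k4): p = 0.1841, q = 0.4664, dp/dtau = 0.4752, dq/dtau = -0.4350


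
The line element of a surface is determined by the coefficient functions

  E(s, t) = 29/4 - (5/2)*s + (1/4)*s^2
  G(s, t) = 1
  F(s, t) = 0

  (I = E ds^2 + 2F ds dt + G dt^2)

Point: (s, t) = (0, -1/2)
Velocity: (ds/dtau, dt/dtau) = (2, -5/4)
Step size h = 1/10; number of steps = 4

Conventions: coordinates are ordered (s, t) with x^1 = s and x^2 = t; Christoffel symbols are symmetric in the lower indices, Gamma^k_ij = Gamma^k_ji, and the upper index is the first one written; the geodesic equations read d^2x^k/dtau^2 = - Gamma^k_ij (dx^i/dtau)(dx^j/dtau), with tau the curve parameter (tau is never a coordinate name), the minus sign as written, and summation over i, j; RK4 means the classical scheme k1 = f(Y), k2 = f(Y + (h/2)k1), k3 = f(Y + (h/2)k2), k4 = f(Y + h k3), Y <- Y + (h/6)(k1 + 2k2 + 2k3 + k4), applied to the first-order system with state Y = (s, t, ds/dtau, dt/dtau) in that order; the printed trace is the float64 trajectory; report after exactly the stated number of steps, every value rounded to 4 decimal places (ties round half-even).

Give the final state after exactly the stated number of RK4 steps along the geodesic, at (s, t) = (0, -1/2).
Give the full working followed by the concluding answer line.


f(Y) = (ds/dtau, dt/dtau, -Gamma^s_ij Y'^i Y'^j, -Gamma^t_ij Y'^i Y'^j) with the Gammas evaluated at the stage position; h = 0.100000; intermediate values shown to 6 dp
step 0: s = 0.0000, t = -0.5000, ds/dtau = 2.0000, dt/dtau = -1.2500
step 1:
  k1: at (s, t) = (0.000000, -0.500000), (ds/dtau, dt/dtau) = (2.000000, -1.250000); Gamma_sss = -0.172414, Gamma_sst = 0.000000, Gamma_stt = 0.000000, Gamma_tss = 0.000000, Gamma_tst = 0.000000, Gamma_ttt = 0.000000; k1 = (2.000000, -1.250000, 0.689655, 0.000000)
  k2: at (s, t) = (0.100000, -0.562500), (ds/dtau, dt/dtau) = (2.034483, -1.250000); Gamma_sss = -0.174938, Gamma_sst = 0.000000, Gamma_stt = 0.000000, Gamma_tss = 0.000000, Gamma_tst = 0.000000, Gamma_ttt = 0.000000; k2 = (2.034483, -1.250000, 0.724087, 0.000000)
  k3: at (s, t) = (0.101724, -0.562500), (ds/dtau, dt/dtau) = (2.036204, -1.250000); Gamma_sss = -0.174982, Gamma_sst = 0.000000, Gamma_stt = 0.000000, Gamma_tss = 0.000000, Gamma_tst = 0.000000, Gamma_ttt = 0.000000; k3 = (2.036204, -1.250000, 0.725496, 0.000000)
  k4: at (s, t) = (0.203620, -0.625000), (ds/dtau, dt/dtau) = (2.072550, -1.250000); Gamma_sss = -0.177609, Gamma_sst = 0.000000, Gamma_stt = 0.000000, Gamma_tss = 0.000000, Gamma_tst = 0.000000, Gamma_ttt = 0.000000; k4 = (2.072550, -1.250000, 0.762913, 0.000000)
  Y <- Y + (h/6)(k1 + 2k2 + 2k3 + k4): s = 0.2036, t = -0.6250, ds/dtau = 2.0725, dt/dtau = -1.2500
step 2:
  k1: at (s, t) = (0.203565, -0.625000), (ds/dtau, dt/dtau) = (2.072529, -1.250000); Gamma_sss = -0.177608, Gamma_sst = 0.000000, Gamma_stt = 0.000000, Gamma_tss = 0.000000, Gamma_tst = 0.000000, Gamma_ttt = 0.000000; k1 = (2.072529, -1.250000, 0.762892, 0.000000)
  k2: at (s, t) = (0.307192, -0.687500), (ds/dtau, dt/dtau) = (2.110673, -1.250000); Gamma_sss = -0.180337, Gamma_sst = 0.000000, Gamma_stt = 0.000000, Gamma_tss = 0.000000, Gamma_tst = 0.000000, Gamma_ttt = 0.000000; k2 = (2.110673, -1.250000, 0.803391, 0.000000)
  k3: at (s, t) = (0.309099, -0.687500), (ds/dtau, dt/dtau) = (2.112698, -1.250000); Gamma_sss = -0.180388, Gamma_sst = 0.000000, Gamma_stt = 0.000000, Gamma_tss = 0.000000, Gamma_tst = 0.000000, Gamma_ttt = 0.000000; k3 = (2.112698, -1.250000, 0.805159, 0.000000)
  k4: at (s, t) = (0.414835, -0.750000), (ds/dtau, dt/dtau) = (2.153045, -1.250000); Gamma_sss = -0.183233, Gamma_sst = 0.000000, Gamma_stt = 0.000000, Gamma_tss = 0.000000, Gamma_tst = 0.000000, Gamma_ttt = 0.000000; k4 = (2.153045, -1.250000, 0.849394, 0.000000)
  Y <- Y + (h/6)(k1 + 2k2 + 2k3 + k4): s = 0.4148, t = -0.7500, ds/dtau = 2.1530, dt/dtau = -1.2500
step 3:
  k1: at (s, t) = (0.414771, -0.750000), (ds/dtau, dt/dtau) = (2.153019, -1.250000); Gamma_sss = -0.183231, Gamma_sst = 0.000000, Gamma_stt = 0.000000, Gamma_tss = 0.000000, Gamma_tst = 0.000000, Gamma_ttt = 0.000000; k1 = (2.153019, -1.250000, 0.849365, 0.000000)
  k2: at (s, t) = (0.522422, -0.812500), (ds/dtau, dt/dtau) = (2.195487, -1.250000); Gamma_sss = -0.186188, Gamma_sst = 0.000000, Gamma_stt = 0.000000, Gamma_tss = 0.000000, Gamma_tst = 0.000000, Gamma_ttt = 0.000000; k2 = (2.195487, -1.250000, 0.897456, 0.000000)
  k3: at (s, t) = (0.524545, -0.812500), (ds/dtau, dt/dtau) = (2.197891, -1.250000); Gamma_sss = -0.186247, Gamma_sst = 0.000000, Gamma_stt = 0.000000, Gamma_tss = 0.000000, Gamma_tst = 0.000000, Gamma_ttt = 0.000000; k3 = (2.197891, -1.250000, 0.899708, 0.000000)
  k4: at (s, t) = (0.634560, -0.875000), (ds/dtau, dt/dtau) = (2.242989, -1.250000); Gamma_sss = -0.189332, Gamma_sst = 0.000000, Gamma_stt = 0.000000, Gamma_tss = 0.000000, Gamma_tst = 0.000000, Gamma_ttt = 0.000000; k4 = (2.242989, -1.250000, 0.952529, 0.000000)
  Y <- Y + (h/6)(k1 + 2k2 + 2k3 + k4): s = 0.6345, t = -0.8750, ds/dtau = 2.2430, dt/dtau = -1.2500
step 4:
  k1: at (s, t) = (0.634483, -0.875000), (ds/dtau, dt/dtau) = (2.242956, -1.250000); Gamma_sss = -0.189330, Gamma_sst = 0.000000, Gamma_stt = 0.000000, Gamma_tss = 0.000000, Gamma_tst = 0.000000, Gamma_ttt = 0.000000; k1 = (2.242956, -1.250000, 0.952490, 0.000000)
  k2: at (s, t) = (0.746631, -0.937500), (ds/dtau, dt/dtau) = (2.290580, -1.250000); Gamma_sss = -0.192537, Gamma_sst = 0.000000, Gamma_stt = 0.000000, Gamma_tss = 0.000000, Gamma_tst = 0.000000, Gamma_ttt = 0.000000; k2 = (2.290580, -1.250000, 1.010196, 0.000000)
  k3: at (s, t) = (0.749012, -0.937500), (ds/dtau, dt/dtau) = (2.293466, -1.250000); Gamma_sss = -0.192606, Gamma_sst = 0.000000, Gamma_stt = 0.000000, Gamma_tss = 0.000000, Gamma_tst = 0.000000, Gamma_ttt = 0.000000; k3 = (2.293466, -1.250000, 1.013105, 0.000000)
  k4: at (s, t) = (0.863830, -1.000000), (ds/dtau, dt/dtau) = (2.344266, -1.250000); Gamma_sss = -0.195954, Gamma_sst = 0.000000, Gamma_stt = 0.000000, Gamma_tss = 0.000000, Gamma_tst = 0.000000, Gamma_ttt = 0.000000; k4 = (2.344266, -1.250000, 1.076880, 0.000000)
  Y <- Y + (h/6)(k1 + 2k2 + 2k3 + k4): s = 0.8637, t = -1.0000, ds/dtau = 2.3442, dt/dtau = -1.2500

Answer: s = 0.8637, t = -1.0000, ds/dtau = 2.3442, dt/dtau = -1.2500


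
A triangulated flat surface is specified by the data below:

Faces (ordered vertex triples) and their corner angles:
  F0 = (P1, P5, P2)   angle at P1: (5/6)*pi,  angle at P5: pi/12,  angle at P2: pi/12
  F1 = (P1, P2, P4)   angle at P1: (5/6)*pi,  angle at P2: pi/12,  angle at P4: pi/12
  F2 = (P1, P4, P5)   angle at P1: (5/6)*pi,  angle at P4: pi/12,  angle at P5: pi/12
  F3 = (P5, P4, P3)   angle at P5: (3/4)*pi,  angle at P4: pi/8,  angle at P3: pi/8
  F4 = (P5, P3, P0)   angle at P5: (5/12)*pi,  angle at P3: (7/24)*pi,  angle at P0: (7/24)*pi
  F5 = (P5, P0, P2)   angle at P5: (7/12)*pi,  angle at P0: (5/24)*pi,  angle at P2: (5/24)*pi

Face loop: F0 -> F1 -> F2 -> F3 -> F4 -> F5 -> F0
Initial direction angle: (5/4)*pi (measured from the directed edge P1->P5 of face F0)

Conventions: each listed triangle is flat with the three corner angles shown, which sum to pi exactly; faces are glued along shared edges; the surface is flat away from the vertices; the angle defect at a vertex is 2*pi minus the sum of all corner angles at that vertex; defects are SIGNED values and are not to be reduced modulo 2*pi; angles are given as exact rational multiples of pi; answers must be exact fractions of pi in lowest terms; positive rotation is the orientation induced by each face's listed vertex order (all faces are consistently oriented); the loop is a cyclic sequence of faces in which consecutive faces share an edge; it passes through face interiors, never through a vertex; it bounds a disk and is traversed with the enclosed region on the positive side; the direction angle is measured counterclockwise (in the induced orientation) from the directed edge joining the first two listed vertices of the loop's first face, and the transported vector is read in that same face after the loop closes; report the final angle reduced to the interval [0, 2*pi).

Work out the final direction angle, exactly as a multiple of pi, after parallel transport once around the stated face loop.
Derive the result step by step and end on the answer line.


enclosed vertex P1: corner angles sum to (5/2)*pi, defect = 2*pi - (5/2)*pi = -pi/2
enclosed vertex P5: corner angles sum to (23/12)*pi, defect = 2*pi - (23/12)*pi = pi/12
by Gauss-Bonnet the loop rotates the vector by the enclosed defect sum (positive orientation, mod 2*pi)
final angle = (5/4)*pi - (5/12)*pi = (5/6)*pi (mod 2*pi)

Answer: final direction angle = (5/6)*pi


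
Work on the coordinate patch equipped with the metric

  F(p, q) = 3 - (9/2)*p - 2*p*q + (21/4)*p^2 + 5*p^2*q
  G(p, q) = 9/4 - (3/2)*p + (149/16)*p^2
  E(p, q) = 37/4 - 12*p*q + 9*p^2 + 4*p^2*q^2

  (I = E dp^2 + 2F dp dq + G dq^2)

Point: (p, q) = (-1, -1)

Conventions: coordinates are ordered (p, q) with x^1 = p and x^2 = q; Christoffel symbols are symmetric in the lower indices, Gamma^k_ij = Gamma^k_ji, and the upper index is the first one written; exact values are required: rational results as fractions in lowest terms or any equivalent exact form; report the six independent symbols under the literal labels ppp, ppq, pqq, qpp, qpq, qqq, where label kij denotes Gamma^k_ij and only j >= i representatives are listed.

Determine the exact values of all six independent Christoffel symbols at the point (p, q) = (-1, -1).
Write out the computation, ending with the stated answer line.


E = 41/4, F = 23/4, G = 209/16 at the point
E_p = -14, E_q = 4, F_p = -3, F_q = 7, G_p = -161/8, G_q = 0
EG - F^2 = 6453/64;  g^inv = (64/6453) * [[209/16, -23/4], [-23/4, 41/4]]
first-kind symbols [ij,l] = (1/2)(d_i g_jl + d_j g_il - d_l g_ij): [pp,p] = E_p/2 = -7, [pp,q] = F_p - E_q/2 = -5, [pq,p] = E_q/2 = 2, [pq,q] = G_p/2 = -161/16, [qq,p] = F_q - G_p/2 = 273/16, [qq,q] = G_q/2 = 0
Gamma^p_ij = (G*[ij,p] - F*[ij,q])/(EG - F^2), Gamma^q_ij = (E*[ij,q] - F*[ij,p])/(EG - F^2)

Answer: Gamma_ppp = -4012/6453, Gamma_ppq = 5375/6453, Gamma_pqq = 19019/8604, Gamma_qpp = -704/6453, Gamma_qpq = -7337/6453, Gamma_qqq = -2093/2151


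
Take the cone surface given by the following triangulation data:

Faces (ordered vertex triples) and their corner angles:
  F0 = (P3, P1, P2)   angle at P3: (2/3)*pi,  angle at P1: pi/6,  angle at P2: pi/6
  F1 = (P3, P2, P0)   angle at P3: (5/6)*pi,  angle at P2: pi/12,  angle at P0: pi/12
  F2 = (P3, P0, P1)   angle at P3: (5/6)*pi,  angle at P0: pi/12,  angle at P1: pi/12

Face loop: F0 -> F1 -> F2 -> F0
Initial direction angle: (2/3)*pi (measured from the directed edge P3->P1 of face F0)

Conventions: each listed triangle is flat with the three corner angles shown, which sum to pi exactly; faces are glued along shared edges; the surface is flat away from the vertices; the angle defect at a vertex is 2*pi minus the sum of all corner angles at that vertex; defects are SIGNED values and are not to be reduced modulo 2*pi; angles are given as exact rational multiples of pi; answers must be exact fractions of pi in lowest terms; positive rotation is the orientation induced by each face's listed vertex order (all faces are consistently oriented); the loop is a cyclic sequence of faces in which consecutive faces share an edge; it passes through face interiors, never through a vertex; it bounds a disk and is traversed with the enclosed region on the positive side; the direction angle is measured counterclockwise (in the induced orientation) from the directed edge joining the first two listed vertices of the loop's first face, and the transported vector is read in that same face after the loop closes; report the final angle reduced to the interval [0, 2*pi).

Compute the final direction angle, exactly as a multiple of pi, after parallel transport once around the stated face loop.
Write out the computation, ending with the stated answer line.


enclosed vertex P3: corner angles sum to (7/3)*pi, defect = 2*pi - (7/3)*pi = -pi/3
transport around the loop rotates by the sum of enclosed defects; add to the initial angle mod 2*pi
final angle = (2/3)*pi - pi/3 = pi/3 (mod 2*pi)

Answer: final direction angle = pi/3


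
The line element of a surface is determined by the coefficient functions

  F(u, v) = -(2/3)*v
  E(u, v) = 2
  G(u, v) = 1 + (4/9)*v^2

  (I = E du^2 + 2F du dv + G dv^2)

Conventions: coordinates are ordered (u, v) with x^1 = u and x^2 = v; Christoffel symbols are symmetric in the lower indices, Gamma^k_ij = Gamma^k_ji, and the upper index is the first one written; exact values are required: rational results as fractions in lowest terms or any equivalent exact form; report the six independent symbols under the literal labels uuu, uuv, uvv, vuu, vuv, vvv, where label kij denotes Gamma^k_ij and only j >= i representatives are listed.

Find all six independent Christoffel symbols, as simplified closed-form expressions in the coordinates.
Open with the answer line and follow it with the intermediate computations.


Answer: Gamma_uuu = 0, Gamma_uuv = 0, Gamma_uvv = -3/(2*v^2 + 9), Gamma_vuu = 0, Gamma_vuv = 0, Gamma_vvv = 2*v/(2*v^2 + 9)

E = 2; F = -(2/3)*v; G = 1 + (4/9)*v^2
Gamma^k_ij = (1/2) g^{kl} (d_i g_jl + d_j g_il - d_l g_ij), with g^inv = (1/(EG-F^2)) [[G, -F], [-F, E]]
first partials: E_u = 0, E_v = 0, F_u = 0, F_v = -2/3, G_u = 0, G_v = (8/9)*v
D = EG - F^2 = 2 + (4/9)*v^2
expanded: Gamma^u_uu = (G E_u - 2F F_u + F E_v)/(2D), Gamma^u_uv = (G E_v - F G_u)/(2D), Gamma^u_vv = (2G F_v - G G_u - F G_v)/(2D), Gamma^v_uu = (2E F_u - E E_v - F E_u)/(2D), Gamma^v_uv = (E G_u - F E_v)/(2D), Gamma^v_vv = (E G_v - 2F F_v + F G_u)/(2D); substitute and cancel common factors


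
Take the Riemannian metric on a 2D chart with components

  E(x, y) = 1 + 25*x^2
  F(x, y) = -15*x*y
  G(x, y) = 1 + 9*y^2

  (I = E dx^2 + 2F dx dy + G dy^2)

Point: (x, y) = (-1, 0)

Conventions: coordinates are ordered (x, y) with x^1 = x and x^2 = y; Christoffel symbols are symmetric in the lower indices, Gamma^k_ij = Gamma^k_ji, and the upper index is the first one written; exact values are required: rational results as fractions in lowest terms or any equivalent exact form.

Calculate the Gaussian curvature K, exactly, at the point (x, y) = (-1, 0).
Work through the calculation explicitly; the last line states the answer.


E = 26, F = 0, G = 1, EG - F^2 = 26 at the point
E_x = -50, E_y = 0, F_x = 0, F_y = 15, G_x = 0, G_y = 0
E_yy = 0, F_xy = -15, G_xx = 0
Evaluate Brioschi's two determinant matrices M1, M2 and divide by (EG - F^2)^2.
M1 = [[-E_yy/2 + F_xy - G_xx/2, E_x/2, F_x - E_y/2], [F_y - G_x/2, E, F], [G_y/2, F, G]] = [[-15, -25, 0], [15, 26, 0], [0, 0, 1]]; det M1 = -15
M2 = [[0, E_y/2, G_x/2], [E_y/2, E, F], [G_x/2, F, G]] = [[0, 0, 0], [0, 26, 0], [0, 0, 1]]; det M2 = 0
det M1 - det M2 = -15; K = -15 / (26)^2 = -15/676

Answer: K = -15/676


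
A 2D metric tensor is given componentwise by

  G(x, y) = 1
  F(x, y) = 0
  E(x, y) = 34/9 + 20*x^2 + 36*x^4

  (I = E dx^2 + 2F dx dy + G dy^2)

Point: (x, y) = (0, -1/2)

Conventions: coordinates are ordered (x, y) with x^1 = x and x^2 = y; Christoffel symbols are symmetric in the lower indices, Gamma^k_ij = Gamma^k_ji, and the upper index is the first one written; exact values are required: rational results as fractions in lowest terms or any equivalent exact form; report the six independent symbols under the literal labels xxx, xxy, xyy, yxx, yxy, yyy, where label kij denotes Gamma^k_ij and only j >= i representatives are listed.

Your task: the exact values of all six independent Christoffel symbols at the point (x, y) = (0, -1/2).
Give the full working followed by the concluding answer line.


E = 34/9, F = 0, G = 1 at the point
E_x = 0, E_y = 0, F_x = 0, F_y = 0, G_x = 0, G_y = 0
EG - F^2 = 34/9;  g^inv = (9/34) * [[1, 0], [0, 34/9]]
first-kind symbols [ij,l] = (1/2)(d_i g_jl + d_j g_il - d_l g_ij): [xx,x] = E_x/2 = 0, [xx,y] = F_x - E_y/2 = 0, [xy,x] = E_y/2 = 0, [xy,y] = G_x/2 = 0, [yy,x] = F_y - G_x/2 = 0, [yy,y] = G_y/2 = 0
Gamma^x_ij = (G*[ij,x] - F*[ij,y])/(EG - F^2), Gamma^y_ij = (E*[ij,y] - F*[ij,x])/(EG - F^2)

Answer: Gamma_xxx = 0, Gamma_xxy = 0, Gamma_xyy = 0, Gamma_yxx = 0, Gamma_yxy = 0, Gamma_yyy = 0


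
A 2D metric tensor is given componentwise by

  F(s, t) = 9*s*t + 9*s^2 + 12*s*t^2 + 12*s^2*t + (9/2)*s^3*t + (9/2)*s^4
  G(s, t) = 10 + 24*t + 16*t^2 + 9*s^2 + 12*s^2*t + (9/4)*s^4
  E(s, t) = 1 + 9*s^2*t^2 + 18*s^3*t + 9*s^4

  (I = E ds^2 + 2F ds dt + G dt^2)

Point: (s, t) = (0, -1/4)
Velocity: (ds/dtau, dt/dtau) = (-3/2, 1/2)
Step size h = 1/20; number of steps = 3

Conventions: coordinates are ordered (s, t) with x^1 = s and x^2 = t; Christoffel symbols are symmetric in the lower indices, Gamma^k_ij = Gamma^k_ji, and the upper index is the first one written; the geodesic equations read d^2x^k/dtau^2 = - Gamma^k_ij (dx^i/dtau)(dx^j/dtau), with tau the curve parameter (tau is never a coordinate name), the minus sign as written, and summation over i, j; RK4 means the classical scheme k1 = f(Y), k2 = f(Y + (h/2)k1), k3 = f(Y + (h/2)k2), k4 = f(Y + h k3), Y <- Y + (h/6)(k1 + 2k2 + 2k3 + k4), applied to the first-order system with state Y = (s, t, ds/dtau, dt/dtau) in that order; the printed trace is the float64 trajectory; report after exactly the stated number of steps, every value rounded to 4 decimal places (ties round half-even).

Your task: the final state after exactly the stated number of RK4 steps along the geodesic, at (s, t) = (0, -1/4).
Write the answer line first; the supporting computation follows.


Answer: s = -0.2248, t = -0.1703, ds/dtau = -1.4959, dt/dtau = 0.5707

f(Y) = (ds/dtau, dt/dtau, -Gamma^s_ij Y'^i Y'^j, -Gamma^t_ij Y'^i Y'^j) with the Gammas evaluated at the stage position; h = 0.050000; intermediate values shown to 6 dp
step 0: s = 0.0000, t = -0.2500, ds/dtau = -1.5000, dt/dtau = 0.5000
step 1:
  k1: at (s, t) = (0.000000, -0.250000), (ds/dtau, dt/dtau) = (-1.500000, 0.500000); Gamma_sss = 0.000000, Gamma_sst = 0.000000, Gamma_stt = 0.000000, Gamma_tss = -0.300000, Gamma_tst = 0.000000, Gamma_ttt = 1.600000; k1 = (-1.500000, 0.500000, 0.000000, 0.275000)
  k2: at (s, t) = (-0.037500, -0.237500), (ds/dtau, dt/dtau) = (-1.500000, 0.506875); Gamma_sss = -0.005565, Gamma_sst = -0.000668, Gamma_stt = 0.023743, Gamma_tss = -0.369112, Gamma_tst = -0.044293, Gamma_ttt = 1.574878; k2 = (-1.500000, 0.506875, 0.005405, 0.358527)
  k3: at (s, t) = (-0.037500, -0.237328), (ds/dtau, dt/dtau) = (-1.499865, 0.508963); Gamma_sss = -0.005555, Gamma_sst = -0.000667, Gamma_stt = 0.023715, Gamma_tss = -0.368833, Gamma_tst = -0.044284, Gamma_ttt = 1.574553; k3 = (-1.499865, 0.508963, 0.005335, 0.354236)
  k4: at (s, t) = (-0.074993, -0.224552), (ds/dtau, dt/dtau) = (-1.499733, 0.517712); Gamma_sss = -0.013875, Gamma_sst = -0.002778, Gamma_stt = 0.049393, Gamma_tss = -0.434455, Gamma_tst = -0.086990, Gamma_ttt = 1.546633; k4 = (-1.499733, 0.517712, 0.013654, 0.427555)
  Y <- Y + (h/6)(k1 + 2k2 + 2k3 + k4): s = -0.0750, t = -0.2246, ds/dtau = -1.4997, dt/dtau = 0.5177
step 2:
  k1: at (s, t) = (-0.074996, -0.224588), (ds/dtau, dt/dtau) = (-1.499707, 0.517734); Gamma_sss = -0.013880, Gamma_sst = -0.002779, Gamma_stt = 0.049406, Gamma_tss = -0.434522, Gamma_tst = -0.086997, Gamma_ttt = 1.546700; k1 = (-1.499707, 0.517734, 0.013659, 0.427604)
  k2: at (s, t) = (-0.112488, -0.211645), (ds/dtau, dt/dtau) = (-1.499366, 0.528424); Gamma_sss = -0.024999, Gamma_sst = -0.006441, Gamma_stt = 0.076341, Gamma_tss = -0.496494, Gamma_tst = -0.127913, Gamma_ttt = 1.516169; k2 = (-1.499366, 0.528424, 0.024678, 0.490112)
  k3: at (s, t) = (-0.112480, -0.211378), (ds/dtau, dt/dtau) = (-1.499090, 0.529987); Gamma_sss = -0.024940, Gamma_sst = -0.006429, Gamma_stt = 0.076209, Gamma_tss = -0.496015, Gamma_tst = -0.127864, Gamma_ttt = 1.515694; k3 = (-1.499090, 0.529987, 0.024425, 0.485769)
  k4: at (s, t) = (-0.149950, -0.198089), (ds/dtau, dt/dtau) = (-1.498486, 0.542022); Gamma_sss = -0.038673, Gamma_sst = -0.011645, Gamma_stt = 0.103544, Gamma_tss = -0.553636, Gamma_tst = -0.166706, Gamma_ttt = 1.482325; k4 = (-1.498486, 0.542022, 0.037502, 0.536877)
  Y <- Y + (h/6)(k1 + 2k2 + 2k3 + k4): s = -0.1500, t = -0.1981, ds/dtau = -1.4985, dt/dtau = 0.5420
step 3:
  k1: at (s, t) = (-0.149955, -0.198117), (ds/dtau, dt/dtau) = (-1.498462, 0.542036); Gamma_sss = -0.038684, Gamma_sst = -0.011648, Gamma_stt = 0.103565, Gamma_tss = -0.553695, Gamma_tst = -0.166716, Gamma_ttt = 1.482372; k1 = (-1.498462, 0.542036, 0.037511, 0.536915)
  k2: at (s, t) = (-0.187416, -0.184566), (ds/dtau, dt/dtau) = (-1.497525, 0.555459); Gamma_sss = -0.054839, Gamma_sst = -0.018373, Gamma_stt = 0.130711, Gamma_tss = -0.606856, Gamma_tst = -0.203316, Gamma_ttt = 1.446447; k2 = (-1.497525, 0.555459, 0.052087, 0.576401)
  k3: at (s, t) = (-0.187393, -0.184230), (ds/dtau, dt/dtau) = (-1.497160, 0.556446); Gamma_sss = -0.054690, Gamma_sst = -0.018333, Gamma_stt = 0.130445, Gamma_tss = -0.606215, Gamma_tst = -0.203215, Gamma_ttt = 1.445909; k3 = (-1.497160, 0.556446, 0.051652, 0.572532)
  k4: at (s, t) = (-0.224813, -0.170295), (ds/dtau, dt/dtau) = (-1.495880, 0.570663); Gamma_sss = -0.072823, Gamma_sst = -0.026409, Gamma_stt = 0.156629, Gamma_tss = -0.654410, Gamma_tst = -0.237321, Gamma_ttt = 1.407516; k4 = (-1.495880, 0.570663, 0.066858, 0.600806)
  Y <- Y + (h/6)(k1 + 2k2 + 2k3 + k4): s = -0.2248, t = -0.1703, ds/dtau = -1.4959, dt/dtau = 0.5707
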